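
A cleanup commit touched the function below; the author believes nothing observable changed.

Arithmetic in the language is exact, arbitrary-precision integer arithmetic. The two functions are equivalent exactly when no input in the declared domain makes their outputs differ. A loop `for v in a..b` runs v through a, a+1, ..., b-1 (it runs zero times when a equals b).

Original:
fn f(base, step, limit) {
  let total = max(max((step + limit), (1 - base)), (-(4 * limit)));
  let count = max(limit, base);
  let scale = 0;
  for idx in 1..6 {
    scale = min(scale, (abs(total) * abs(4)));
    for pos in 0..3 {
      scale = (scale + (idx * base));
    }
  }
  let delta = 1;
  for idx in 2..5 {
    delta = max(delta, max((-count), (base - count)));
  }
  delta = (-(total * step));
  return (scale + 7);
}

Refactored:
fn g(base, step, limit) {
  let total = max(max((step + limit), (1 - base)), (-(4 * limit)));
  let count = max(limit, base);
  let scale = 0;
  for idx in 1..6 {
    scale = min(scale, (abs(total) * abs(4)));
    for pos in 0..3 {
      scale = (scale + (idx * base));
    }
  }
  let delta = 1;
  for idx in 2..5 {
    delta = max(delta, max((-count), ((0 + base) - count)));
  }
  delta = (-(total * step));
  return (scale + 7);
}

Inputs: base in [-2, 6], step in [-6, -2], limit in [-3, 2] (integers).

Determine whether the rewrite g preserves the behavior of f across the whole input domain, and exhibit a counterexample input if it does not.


The two are interchangeable: arithmetic usage differs; constant usage differs, and every declared input agrees.
Tracing base=5, step=-6, limit=-3: f: total := 12 | count := 5 | scale := 0 | iter idx=1: | scale := 0 | iter pos=0: | scale := 5 | iter pos=1: | scale := 10 | iter pos=2: | scale := 15 | iter idx=2: | scale := 15 | iter pos=0: | scale := 25 | iter pos=1: | scale := 35 | iter pos=2: | scale := 45 | iter idx=3: | scale := 45 | iter pos=0: | scale := 60 | iter pos=1: | scale := 75 | iter pos=2: | scale := 90 | iter idx=4: | scale := 48 | iter pos=0: | scale := 68 | iter pos=1: | scale := 88 | iter pos=2: | scale := 108 | iter idx=5: | scale := 48 | iter pos=0: | scale := 73 | iter pos=1: | scale := 98 | iter pos=2: | scale := 123 | delta := 1 | iter idx=2: | delta := 1 | iter idx=3: | delta := 1 | iter idx=4: | delta := 1 | delta := 72 | result 130 | g: total := 12 | count := 5 | scale := 0 | iter idx=1: | scale := 0 | iter pos=0: | scale := 5 | iter pos=1: | scale := 10 | iter pos=2: | scale := 15 | iter idx=2: | scale := 15 | iter pos=0: | scale := 25 | iter pos=1: | scale := 35 | iter pos=2: | scale := 45 | iter idx=3: | scale := 45 | iter pos=0: | scale := 60 | iter pos=1: | scale := 75 | iter pos=2: | scale := 90 | iter idx=4: | scale := 48 | iter pos=0: | scale := 68 | iter pos=1: | scale := 88 | iter pos=2: | scale := 108 | iter idx=5: | scale := 48 | iter pos=0: | scale := 73 | iter pos=1: | scale := 98 | iter pos=2: | scale := 123 | delta := 1 | iter idx=2: | delta := 1 | iter idx=3: | delta := 1 | iter idx=4: | delta := 1 | delta := 72 | result 130 — matching result 130.
Every one of the 270 inputs gives matching results.
verdict: equivalent


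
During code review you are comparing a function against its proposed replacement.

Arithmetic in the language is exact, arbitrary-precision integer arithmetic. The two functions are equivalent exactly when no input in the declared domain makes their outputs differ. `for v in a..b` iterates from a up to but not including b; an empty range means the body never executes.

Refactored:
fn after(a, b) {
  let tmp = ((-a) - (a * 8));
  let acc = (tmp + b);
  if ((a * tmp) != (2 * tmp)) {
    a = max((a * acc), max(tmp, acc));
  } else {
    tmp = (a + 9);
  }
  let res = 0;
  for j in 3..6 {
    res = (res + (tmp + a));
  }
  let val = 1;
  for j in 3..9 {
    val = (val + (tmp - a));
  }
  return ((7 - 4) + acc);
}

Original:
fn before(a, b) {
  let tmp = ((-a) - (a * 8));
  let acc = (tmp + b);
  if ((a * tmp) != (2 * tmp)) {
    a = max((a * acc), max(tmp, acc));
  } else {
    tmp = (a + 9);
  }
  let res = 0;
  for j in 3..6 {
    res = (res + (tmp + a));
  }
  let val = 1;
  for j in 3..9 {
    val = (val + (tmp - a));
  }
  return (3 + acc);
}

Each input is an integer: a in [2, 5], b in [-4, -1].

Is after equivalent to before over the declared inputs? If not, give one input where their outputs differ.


Side by side, the visible changes include: constant usage differs, and arithmetic usage differs.
One worked example (a=2, b=-2) — before: tmp=-18, then acc=-20, then ((a * tmp) != (2 * tmp)) is false, then tmp=11, then res=0, then (j=3), then res=13, then (j=4), then res=26, then (j=5), then res=39, then val=1, then (j=3), then val=10, then (j=4), then val=19, then (j=5), then val=28, then (j=6), then val=37, then (j=7), then val=46, then (j=8), then val=55, then returns -17; after: tmp=-18, then acc=-20, then ((a * tmp) != (2 * tmp)) is false, then tmp=11, then res=0, then (j=3), then res=13, then (j=4), then res=26, then (j=5), then res=39, then val=1, then (j=3), then val=10, then (j=4), then val=19, then (j=5), then val=28, then (j=6), then val=37, then (j=7), then val=46, then (j=8), then val=55, then returns -17; agreement on -17.
Every one of the 16 inputs gives matching results.
verdict: equivalent


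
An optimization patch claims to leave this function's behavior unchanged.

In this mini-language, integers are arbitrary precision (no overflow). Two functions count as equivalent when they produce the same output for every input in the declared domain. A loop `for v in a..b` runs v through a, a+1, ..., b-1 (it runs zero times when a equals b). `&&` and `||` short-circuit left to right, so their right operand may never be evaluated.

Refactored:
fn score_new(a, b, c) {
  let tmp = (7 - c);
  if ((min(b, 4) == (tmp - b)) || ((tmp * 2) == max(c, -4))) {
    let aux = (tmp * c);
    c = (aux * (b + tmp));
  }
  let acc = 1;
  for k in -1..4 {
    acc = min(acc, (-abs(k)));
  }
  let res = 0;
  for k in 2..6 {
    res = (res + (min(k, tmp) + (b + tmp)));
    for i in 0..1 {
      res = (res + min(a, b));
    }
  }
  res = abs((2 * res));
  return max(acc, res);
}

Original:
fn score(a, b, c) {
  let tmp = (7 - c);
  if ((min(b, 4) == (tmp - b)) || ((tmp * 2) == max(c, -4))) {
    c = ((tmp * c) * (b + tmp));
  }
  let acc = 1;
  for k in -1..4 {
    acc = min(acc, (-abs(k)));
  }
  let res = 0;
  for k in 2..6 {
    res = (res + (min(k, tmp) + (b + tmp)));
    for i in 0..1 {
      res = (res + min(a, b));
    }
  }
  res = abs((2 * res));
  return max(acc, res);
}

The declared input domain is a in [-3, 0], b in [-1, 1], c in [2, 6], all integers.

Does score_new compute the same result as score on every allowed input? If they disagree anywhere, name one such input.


Comparing the listings, the differences include: statement counts differ; and local variable names differ.
Tracing a=0, b=-1, c=3: score: tmp = 4; ((min(b, 4) == (tmp - b)) || ((tmp * 2) == max(c, -4))) -> false; acc = 1; [k=-1]; acc = -1; [k=0]; acc = -1; [k=1]; acc = -1; [k=2]; acc = -2; [k=3]; acc = -3; res = 0; [k=2]; res = 5; [i=0]; res = 4; [k=3]; res = 10; [i=0]; res = 9; [k=4]; res = 16; [i=0]; res = 15; [k=5]; res = 22; [i=0]; res = 21; res = 42; return 42 | score_new: tmp = 4; ((min(b, 4) == (tmp - b)) || ((tmp * 2) == max(c, -4))) -> false; acc = 1; [k=-1]; acc = -1; [k=0]; acc = -1; [k=1]; acc = -1; [k=2]; acc = -2; [k=3]; acc = -3; res = 0; [k=2]; res = 5; [i=0]; res = 4; [k=3]; res = 10; [i=0]; res = 9; [k=4]; res = 16; [i=0]; res = 15; [k=5]; res = 22; [i=0]; res = 21; res = 42; return 42 — matching result 42.
An exhaustive pass over the 60 declared inputs shows identical outputs.
verdict: equivalent


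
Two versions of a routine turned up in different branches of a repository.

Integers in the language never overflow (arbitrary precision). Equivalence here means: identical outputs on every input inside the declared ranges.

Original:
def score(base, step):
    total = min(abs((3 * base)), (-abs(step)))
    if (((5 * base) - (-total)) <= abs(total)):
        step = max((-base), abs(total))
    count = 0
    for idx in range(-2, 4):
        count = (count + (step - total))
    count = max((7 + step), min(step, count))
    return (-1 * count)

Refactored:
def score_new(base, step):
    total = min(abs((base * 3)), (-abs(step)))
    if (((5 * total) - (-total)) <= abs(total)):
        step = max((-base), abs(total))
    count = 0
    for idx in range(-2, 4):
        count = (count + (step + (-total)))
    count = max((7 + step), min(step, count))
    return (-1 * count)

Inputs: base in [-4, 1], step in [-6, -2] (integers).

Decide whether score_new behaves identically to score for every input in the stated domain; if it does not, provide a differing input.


There is a counterexample at base=1, step=-2: -5 on one side, -9 on the other.
score: total=-2, then (((5 * base) - (-total)) <= abs(total)) is false, then count=0, then (idx=-2), then count=0, then (idx=-1), then count=0, then (idx=0), then count=0, then (idx=1), then count=0, then (idx=2), then count=0, then (idx=3), then count=0, then count=5, then returns -5
score_new: total=-2, then (((5 * total) - (-total)) <= abs(total)) is true, then step=2, then count=0, then (idx=-2), then count=4, then (idx=-1), then count=8, then (idx=0), then count=12, then (idx=1), then count=16, then (idx=2), then count=20, then (idx=3), then count=24, then count=9, then returns -9
verdict: not equivalent; witness: base=1, step=-2


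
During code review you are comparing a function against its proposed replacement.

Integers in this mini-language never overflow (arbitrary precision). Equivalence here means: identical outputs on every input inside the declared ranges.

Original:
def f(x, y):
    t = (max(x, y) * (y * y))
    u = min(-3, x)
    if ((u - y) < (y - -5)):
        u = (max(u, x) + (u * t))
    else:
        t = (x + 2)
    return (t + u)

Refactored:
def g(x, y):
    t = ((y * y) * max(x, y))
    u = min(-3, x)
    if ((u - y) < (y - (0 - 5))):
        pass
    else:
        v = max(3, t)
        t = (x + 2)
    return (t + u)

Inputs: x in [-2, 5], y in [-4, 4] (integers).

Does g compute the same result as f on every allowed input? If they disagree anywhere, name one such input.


These are not equivalent — on x=-2, y=-3 the outputs split (34 vs -21).
f: t=-18, then u=-3, then ((u - y) < (y - -5)) is true, then u=52, then returns 34
g: t=-18, then u=-3, then ((u - y) < (y - (0 - 5))) is true, then returns -21
verdict: not equivalent; witness: x=-2, y=-3


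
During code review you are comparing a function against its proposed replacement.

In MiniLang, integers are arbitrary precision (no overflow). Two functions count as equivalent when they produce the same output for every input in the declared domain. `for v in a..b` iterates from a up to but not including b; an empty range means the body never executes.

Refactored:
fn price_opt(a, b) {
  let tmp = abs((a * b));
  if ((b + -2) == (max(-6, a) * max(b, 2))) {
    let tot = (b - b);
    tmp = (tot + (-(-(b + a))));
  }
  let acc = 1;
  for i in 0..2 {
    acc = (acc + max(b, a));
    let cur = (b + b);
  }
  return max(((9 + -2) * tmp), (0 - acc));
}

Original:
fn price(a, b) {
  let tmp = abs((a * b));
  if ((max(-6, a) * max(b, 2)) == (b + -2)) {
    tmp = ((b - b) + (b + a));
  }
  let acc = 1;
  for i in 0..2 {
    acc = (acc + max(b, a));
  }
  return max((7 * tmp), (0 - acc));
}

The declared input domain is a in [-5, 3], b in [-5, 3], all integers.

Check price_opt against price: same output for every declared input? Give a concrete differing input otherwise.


Equivalent. The diff adds an assignment to `cur` whose value nothing reads, which nothing downstream consumes.
Every one of the 81 inputs gives matching results.
One worked example (a=-5, b=-3) — price: tmp becomes 15; next ((max(-6, a) * max(b, 2)) == (b + -2)) evaluates to false; next acc becomes 1; next at i=0:; next acc becomes -2; next at i=1:; next acc becomes -5; next final value 105; price_opt: tmp becomes 15; next ((b + -2) == (max(-6, a) * max(b, 2))) evaluates to false; next acc becomes 1; next at i=0:; next acc becomes -2; next cur becomes -6; next at i=1:; next acc becomes -5; next cur becomes -6; next final value 105; agreement on 105.
verdict: equivalent


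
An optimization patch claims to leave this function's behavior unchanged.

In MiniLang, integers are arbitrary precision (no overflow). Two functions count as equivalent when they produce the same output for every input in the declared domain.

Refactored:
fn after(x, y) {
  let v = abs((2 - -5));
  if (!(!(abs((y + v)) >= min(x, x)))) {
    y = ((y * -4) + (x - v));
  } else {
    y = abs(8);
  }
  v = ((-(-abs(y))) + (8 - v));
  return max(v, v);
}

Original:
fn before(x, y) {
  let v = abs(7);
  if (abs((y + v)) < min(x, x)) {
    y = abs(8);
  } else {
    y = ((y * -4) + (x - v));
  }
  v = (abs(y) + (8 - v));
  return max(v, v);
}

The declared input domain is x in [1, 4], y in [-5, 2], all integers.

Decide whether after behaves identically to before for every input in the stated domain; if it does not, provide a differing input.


The two versions differ — the changes include comparison usage differs; and boolean connective usage differs; and constant usage differs; and arithmetic usage differs.
Spot check at x=3, y=0 — before: v becomes 7; next (abs((y + v)) < min(x, x)) evaluates to false; next y becomes -4; next v becomes 5; next final value 5. after: v becomes 7; next (!(!(abs((y + v)) >= min(x, x)))) evaluates to true; next y becomes -4; next v becomes 5; next final value 5. Both give 5.
Sweeping the whole domain (32 inputs) finds no disagreement.
verdict: equivalent


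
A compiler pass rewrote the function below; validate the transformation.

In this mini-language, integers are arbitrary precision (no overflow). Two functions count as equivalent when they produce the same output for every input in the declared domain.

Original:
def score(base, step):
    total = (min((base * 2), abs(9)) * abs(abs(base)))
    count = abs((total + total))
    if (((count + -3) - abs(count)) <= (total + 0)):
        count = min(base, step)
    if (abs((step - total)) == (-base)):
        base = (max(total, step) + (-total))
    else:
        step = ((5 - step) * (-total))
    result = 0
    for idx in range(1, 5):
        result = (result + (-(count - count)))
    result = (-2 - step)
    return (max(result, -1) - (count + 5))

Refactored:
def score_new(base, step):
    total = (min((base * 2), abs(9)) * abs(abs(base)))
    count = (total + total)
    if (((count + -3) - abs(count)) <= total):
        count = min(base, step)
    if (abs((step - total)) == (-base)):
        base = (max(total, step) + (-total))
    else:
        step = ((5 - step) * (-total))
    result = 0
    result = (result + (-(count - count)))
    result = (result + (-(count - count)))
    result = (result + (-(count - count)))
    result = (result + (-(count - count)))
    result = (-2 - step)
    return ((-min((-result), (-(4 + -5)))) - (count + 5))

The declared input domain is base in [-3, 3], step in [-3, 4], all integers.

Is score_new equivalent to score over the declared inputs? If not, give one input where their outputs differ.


Try base=-3, step=-3.
score: total becomes -18; next count becomes 36; next (((count + -3) - abs(count)) <= (total + 0)) evaluates to false; next (abs((step - total)) == (-base)) evaluates to false; next step becomes 144; next result becomes 0; next at idx=1:; next result becomes 0; next at idx=2:; next result becomes 0; next at idx=3:; next result becomes 0; next at idx=4:; next result becomes 0; next result becomes -146; next final value -42
score_new: total becomes -18; next count becomes -36; next (((count + -3) - abs(count)) <= total) evaluates to true; next count becomes -3; next (abs((step - total)) == (-base)) evaluates to false; next step becomes 144; next result becomes 0; next result becomes 0; next result becomes 0; next result becomes 0; next result becomes 0; next result becomes -146; next final value -3
-42 against -3: the behavior changed.
verdict: not equivalent; witness: base=-3, step=-3


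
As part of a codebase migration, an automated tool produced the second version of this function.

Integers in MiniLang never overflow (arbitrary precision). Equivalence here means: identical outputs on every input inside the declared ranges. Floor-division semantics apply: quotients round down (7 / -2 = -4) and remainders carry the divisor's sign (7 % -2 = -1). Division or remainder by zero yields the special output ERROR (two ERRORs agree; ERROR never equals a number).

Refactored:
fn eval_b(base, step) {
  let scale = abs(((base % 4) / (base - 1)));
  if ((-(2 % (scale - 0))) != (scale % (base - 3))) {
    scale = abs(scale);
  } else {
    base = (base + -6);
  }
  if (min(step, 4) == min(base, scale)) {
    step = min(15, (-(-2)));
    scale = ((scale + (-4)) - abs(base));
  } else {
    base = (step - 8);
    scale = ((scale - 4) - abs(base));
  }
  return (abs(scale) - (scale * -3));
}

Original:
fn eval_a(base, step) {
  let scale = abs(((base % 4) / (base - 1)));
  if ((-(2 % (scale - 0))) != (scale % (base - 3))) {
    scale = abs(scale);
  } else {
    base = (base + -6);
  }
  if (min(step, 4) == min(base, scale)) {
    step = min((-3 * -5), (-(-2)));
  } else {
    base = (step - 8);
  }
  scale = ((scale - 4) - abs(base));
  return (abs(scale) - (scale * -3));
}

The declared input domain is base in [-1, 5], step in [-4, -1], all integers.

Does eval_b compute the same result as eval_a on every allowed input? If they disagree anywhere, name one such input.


The two versions differ — the changes include constant usage differs; also statement counts differ; also arithmetic usage differs; also min/max/abs usage differs.
One worked example (base=4, step=-4) — eval_a: scale=0, then a zero divisor aborts: ERROR; eval_b: scale=0, then a zero divisor aborts: ERROR; agreement on ERROR.
Every one of the 28 inputs gives matching results.
verdict: equivalent


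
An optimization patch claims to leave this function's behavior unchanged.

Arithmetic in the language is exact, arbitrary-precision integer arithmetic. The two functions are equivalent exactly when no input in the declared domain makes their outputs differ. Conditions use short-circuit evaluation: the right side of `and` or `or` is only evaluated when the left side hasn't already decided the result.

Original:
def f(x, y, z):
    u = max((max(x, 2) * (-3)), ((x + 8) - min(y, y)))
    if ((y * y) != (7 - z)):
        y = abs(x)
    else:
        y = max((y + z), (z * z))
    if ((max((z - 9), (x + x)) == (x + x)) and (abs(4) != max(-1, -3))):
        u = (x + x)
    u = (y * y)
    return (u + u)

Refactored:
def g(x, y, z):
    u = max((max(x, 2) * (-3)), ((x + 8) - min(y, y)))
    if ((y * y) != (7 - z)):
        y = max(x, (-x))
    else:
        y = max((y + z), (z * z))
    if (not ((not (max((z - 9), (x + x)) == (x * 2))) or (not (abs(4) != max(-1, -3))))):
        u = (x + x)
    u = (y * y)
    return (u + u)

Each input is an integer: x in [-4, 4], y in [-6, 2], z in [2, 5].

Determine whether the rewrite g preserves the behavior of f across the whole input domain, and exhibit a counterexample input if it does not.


This is a faithful refactor — boolean connective usage differs; also arithmetic usage differs; also constant usage differs; also min/max/abs usage differs, but the computed results match everywhere.
As a probe, take x=3, y=1, z=2: f runs u := 10 | ((y * y) != (7 - z)): true | y := 3 | ((max((z - 9), (x + x)) == (x + x)) and (abs(4) != max(-1, -3))): true | u := 6 | u := 9 | result 18; g runs u := 10 | ((y * y) != (7 - z)): true | y := 3 | (not ((not (max((z - 9), (x + x)) == (x * 2))) or (not (abs(4) != max(-1, -3))))): true | u := 6 | u := 9 | result 18; both end at 18.
Checked all 324 inputs in the declared domain: the outputs agree on every one.
verdict: equivalent


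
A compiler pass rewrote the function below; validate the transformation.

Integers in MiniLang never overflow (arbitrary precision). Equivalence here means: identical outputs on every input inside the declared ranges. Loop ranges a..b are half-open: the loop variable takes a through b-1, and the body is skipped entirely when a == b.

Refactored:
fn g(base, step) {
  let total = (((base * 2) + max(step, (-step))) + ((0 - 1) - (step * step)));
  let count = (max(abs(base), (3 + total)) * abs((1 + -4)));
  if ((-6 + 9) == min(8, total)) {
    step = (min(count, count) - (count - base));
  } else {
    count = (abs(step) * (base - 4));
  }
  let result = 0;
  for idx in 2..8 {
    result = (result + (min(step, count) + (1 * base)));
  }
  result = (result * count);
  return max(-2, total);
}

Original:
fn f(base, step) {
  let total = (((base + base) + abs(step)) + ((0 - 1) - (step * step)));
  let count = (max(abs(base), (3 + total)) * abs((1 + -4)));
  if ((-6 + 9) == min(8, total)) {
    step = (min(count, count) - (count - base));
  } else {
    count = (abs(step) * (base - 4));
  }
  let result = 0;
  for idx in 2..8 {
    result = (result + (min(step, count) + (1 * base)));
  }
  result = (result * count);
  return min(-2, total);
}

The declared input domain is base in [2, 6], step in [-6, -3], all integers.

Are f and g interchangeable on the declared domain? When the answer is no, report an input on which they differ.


Consider the input base=2, step=-6.
f: total becomes -27; next count becomes 6; next ((-6 + 9) == min(8, total)) evaluates to false; next count becomes -12; next result becomes 0; next at idx=2:; next result becomes -10; next at idx=3:; next result becomes -20; next at idx=4:; next result becomes -30; next at idx=5:; next result becomes -40; next at idx=6:; next result becomes -50; next at idx=7:; next result becomes -60; next result becomes 720; next final value -27
g: total becomes -27; next count becomes 6; next ((-6 + 9) == min(8, total)) evaluates to false; next count becomes -12; next result becomes 0; next at idx=2:; next result becomes -10; next at idx=3:; next result becomes -20; next at idx=4:; next result becomes -30; next at idx=5:; next result becomes -40; next at idx=6:; next result becomes -50; next at idx=7:; next result becomes -60; next result becomes 720; next final value -2
-27 and -2 differ, so these are not the same function on this domain.
verdict: not equivalent; witness: base=2, step=-6


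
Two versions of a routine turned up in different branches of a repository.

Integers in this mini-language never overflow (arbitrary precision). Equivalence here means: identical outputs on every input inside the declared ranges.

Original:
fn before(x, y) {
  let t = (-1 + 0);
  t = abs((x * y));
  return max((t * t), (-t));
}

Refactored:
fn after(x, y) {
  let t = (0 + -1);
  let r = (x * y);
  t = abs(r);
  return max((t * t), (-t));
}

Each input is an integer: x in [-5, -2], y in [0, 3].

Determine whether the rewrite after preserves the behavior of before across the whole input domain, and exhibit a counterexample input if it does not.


Behavior is preserved: although statement counts differ; also local variable names differ, the outputs never diverge.
One worked example (x=-2, y=0) — before: t=-1, then t=0, then returns 0; after: t=-1, then r=0, then t=0, then returns 0; agreement on 0.
Checked all 16 inputs in the declared domain: the outputs agree on every one.
verdict: equivalent


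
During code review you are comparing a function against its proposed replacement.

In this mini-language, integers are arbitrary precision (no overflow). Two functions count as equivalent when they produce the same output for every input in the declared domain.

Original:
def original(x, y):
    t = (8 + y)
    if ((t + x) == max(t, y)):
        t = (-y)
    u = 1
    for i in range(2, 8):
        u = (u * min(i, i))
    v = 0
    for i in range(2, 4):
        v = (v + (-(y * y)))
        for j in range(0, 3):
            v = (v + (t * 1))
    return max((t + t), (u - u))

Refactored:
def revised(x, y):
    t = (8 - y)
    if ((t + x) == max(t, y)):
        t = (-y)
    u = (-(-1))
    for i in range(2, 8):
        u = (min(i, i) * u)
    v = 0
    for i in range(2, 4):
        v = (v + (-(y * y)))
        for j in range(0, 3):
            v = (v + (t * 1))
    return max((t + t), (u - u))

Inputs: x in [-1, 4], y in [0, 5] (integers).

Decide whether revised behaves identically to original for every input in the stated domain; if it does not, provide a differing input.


There is a counterexample at x=-1, y=1: 18 on one side, 14 on the other.
original: t = 9; ((t + x) == max(t, y)) -> false; u = 1; [i=2]; u = 2; [i=3]; u = 6; [i=4]; u = 24; [i=5]; u = 120; [i=6]; u = 720; [i=7]; u = 5040; v = 0; [i=2]; v = -1; [j=0]; v = 8; [j=1]; v = 17; [j=2]; v = 26; [i=3]; v = 25; [j=0]; v = 34; [j=1]; v = 43; [j=2]; v = 52; return 18
revised: t = 7; ((t + x) == max(t, y)) -> false; u = 1; [i=2]; u = 2; [i=3]; u = 6; [i=4]; u = 24; [i=5]; u = 120; [i=6]; u = 720; [i=7]; u = 5040; v = 0; [i=2]; v = -1; [j=0]; v = 6; [j=1]; v = 13; [j=2]; v = 20; [i=3]; v = 19; [j=0]; v = 26; [j=1]; v = 33; [j=2]; v = 40; return 14
verdict: not equivalent; witness: x=-1, y=1


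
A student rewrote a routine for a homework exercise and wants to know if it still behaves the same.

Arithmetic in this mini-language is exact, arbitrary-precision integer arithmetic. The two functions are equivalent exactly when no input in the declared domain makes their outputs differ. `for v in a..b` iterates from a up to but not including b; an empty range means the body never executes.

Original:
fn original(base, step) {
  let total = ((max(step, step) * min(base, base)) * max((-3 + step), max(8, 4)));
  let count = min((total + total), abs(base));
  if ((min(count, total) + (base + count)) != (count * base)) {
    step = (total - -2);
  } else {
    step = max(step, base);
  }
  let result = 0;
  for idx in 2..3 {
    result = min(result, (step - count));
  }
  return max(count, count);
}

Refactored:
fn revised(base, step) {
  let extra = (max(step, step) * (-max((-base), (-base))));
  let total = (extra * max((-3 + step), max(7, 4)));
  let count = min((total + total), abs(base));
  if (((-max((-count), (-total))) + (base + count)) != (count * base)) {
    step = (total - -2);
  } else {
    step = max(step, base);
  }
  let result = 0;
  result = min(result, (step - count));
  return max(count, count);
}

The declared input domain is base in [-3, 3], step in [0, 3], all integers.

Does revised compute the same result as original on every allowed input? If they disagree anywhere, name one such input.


These are not equivalent — on base=-3, step=1 the outputs split (-48 vs -42).
original: total = -24; count = -48; ((min(count, total) + (base + count)) != (count * base)) -> true; step = -22; result = 0; [idx=2]; result = 0; return -48
revised: extra = -3; total = -21; count = -42; (((-max((-count), (-total))) + (base + count)) != (count * base)) -> true; step = -19; result = 0; result = 0; return -42
verdict: not equivalent; witness: base=-3, step=1


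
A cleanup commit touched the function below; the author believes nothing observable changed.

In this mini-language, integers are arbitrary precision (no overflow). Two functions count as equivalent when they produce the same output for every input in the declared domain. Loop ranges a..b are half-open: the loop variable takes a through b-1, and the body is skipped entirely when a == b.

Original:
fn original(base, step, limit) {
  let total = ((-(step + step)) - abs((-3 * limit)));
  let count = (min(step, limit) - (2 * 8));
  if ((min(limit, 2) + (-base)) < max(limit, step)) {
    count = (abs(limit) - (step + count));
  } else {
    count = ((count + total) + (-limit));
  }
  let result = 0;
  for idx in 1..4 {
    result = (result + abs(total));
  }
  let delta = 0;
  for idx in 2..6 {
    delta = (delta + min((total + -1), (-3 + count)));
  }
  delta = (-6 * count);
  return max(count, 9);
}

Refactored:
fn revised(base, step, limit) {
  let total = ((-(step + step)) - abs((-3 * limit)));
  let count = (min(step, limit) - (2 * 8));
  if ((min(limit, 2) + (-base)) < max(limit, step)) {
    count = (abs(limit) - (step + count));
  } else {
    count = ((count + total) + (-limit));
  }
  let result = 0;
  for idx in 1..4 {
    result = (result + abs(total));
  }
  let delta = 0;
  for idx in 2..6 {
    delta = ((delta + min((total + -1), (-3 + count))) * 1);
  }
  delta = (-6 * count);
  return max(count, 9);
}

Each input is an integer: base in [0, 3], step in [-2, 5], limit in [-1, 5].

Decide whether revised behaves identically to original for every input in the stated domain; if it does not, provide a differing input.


Side by side, the visible changes include: constant usage differs; also arithmetic usage differs.
Tracing base=3, step=-1, limit=2: original: total := -4 | count := -17 | ((min(limit, 2) + (-base)) < max(limit, step)): true | count := 20 | result := 0 | iter idx=1: | result := 4 | iter idx=2: | result := 8 | iter idx=3: | result := 12 | delta := 0 | iter idx=2: | delta := -5 | iter idx=3: | delta := -10 | iter idx=4: | delta := -15 | iter idx=5: | delta := -20 | delta := -120 | result 20 | revised: total := -4 | count := -17 | ((min(limit, 2) + (-base)) < max(limit, step)): true | count := 20 | result := 0 | iter idx=1: | result := 4 | iter idx=2: | result := 8 | iter idx=3: | result := 12 | delta := 0 | iter idx=2: | delta := -5 | iter idx=3: | delta := -10 | iter idx=4: | delta := -15 | iter idx=5: | delta := -20 | delta := -120 | result 20 — matching result 20.
Checked all 224 inputs in the declared domain: the outputs agree on every one.
verdict: equivalent


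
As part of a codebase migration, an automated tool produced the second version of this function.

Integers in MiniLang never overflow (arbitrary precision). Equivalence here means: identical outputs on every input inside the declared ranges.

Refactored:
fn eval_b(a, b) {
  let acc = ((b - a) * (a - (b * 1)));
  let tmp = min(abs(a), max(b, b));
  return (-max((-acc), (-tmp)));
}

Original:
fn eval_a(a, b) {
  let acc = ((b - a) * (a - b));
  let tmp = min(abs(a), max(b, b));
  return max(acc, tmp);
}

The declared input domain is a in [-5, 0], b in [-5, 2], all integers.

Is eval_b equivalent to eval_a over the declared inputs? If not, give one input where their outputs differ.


On input a=-5, b=-5, eval_a returns 0 while eval_b returns -5.
verdict: not equivalent; witness: a=-5, b=-5


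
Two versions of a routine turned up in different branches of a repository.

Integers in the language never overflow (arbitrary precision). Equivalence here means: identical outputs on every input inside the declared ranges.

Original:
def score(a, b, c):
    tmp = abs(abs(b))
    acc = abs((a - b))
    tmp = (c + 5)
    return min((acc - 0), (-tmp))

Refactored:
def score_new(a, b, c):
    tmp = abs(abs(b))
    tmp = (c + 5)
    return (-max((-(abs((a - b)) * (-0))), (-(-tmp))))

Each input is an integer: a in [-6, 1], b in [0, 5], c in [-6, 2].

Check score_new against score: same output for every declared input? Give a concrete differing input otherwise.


There is a counterexample at a=-6, b=0, c=-6: 1 on one side, 0 on the other.
score: tmp = 0; acc = 6; tmp = -1; return 1
score_new: tmp = 0; tmp = -1; return 0
verdict: not equivalent; witness: a=-6, b=0, c=-6


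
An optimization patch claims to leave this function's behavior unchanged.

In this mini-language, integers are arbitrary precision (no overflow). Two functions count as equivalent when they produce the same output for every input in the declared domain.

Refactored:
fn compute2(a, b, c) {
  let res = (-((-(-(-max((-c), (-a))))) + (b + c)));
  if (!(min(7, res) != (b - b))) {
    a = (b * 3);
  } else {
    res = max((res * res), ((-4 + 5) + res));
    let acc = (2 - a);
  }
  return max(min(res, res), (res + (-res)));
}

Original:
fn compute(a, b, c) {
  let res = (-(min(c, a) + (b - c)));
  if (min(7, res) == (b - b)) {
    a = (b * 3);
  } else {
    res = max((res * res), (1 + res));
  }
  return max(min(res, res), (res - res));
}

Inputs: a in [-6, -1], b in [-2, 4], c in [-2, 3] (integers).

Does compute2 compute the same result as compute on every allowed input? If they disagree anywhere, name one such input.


Evaluate both at a=-6, b=-2, c=-2.
compute: res = 6; (min(7, res) == (b - b)) -> false; res = 36; return 36
compute2: res = 10; (!(min(7, res) != (b - b))) -> false; res = 100; acc = 8; return 100
36 != 100, so the rewrite changes behavior.
verdict: not equivalent; witness: a=-6, b=-2, c=-2


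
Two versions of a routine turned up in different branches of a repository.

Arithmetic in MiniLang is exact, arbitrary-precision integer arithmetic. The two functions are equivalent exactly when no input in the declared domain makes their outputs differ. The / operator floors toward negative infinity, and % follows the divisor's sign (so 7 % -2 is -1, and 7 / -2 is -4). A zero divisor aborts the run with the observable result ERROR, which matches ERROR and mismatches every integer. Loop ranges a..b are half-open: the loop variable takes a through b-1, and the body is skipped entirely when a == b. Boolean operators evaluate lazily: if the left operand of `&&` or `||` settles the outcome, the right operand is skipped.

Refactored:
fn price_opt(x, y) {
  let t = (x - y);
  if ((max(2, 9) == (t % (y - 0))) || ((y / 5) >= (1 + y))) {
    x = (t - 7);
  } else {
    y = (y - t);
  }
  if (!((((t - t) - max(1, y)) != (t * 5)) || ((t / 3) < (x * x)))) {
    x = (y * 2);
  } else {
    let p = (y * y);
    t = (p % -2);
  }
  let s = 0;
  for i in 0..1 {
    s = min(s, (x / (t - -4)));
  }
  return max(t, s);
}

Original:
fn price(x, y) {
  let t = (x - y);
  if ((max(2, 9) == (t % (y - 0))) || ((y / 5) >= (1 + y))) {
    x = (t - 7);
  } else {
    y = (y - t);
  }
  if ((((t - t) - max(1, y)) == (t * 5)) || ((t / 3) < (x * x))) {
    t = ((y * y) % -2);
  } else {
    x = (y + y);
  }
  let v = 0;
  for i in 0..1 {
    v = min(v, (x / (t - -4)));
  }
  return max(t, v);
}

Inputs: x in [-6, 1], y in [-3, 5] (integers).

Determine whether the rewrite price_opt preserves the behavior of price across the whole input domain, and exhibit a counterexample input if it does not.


These are not equivalent — on x=0, y=-1 the outputs split (1 vs 0).
price: t=1, then ((max(2, 9) == (t % (y - 0))) || ((y / 5) >= (1 + y))) is false, then y=-2, then ((((t - t) - max(1, y)) == (t * 5)) || ((t / 3) < (x * x))) is false, then x=-4, then v=0, then (i=0), then v=-1, then returns 1
price_opt: t=1, then ((max(2, 9) == (t % (y - 0))) || ((y / 5) >= (1 + y))) is false, then y=-2, then (!((((t - t) - max(1, y)) != (t * 5)) || ((t / 3) < (x * x)))) is false, then p=4, then t=0, then s=0, then (i=0), then s=0, then returns 0
verdict: not equivalent; witness: x=0, y=-1


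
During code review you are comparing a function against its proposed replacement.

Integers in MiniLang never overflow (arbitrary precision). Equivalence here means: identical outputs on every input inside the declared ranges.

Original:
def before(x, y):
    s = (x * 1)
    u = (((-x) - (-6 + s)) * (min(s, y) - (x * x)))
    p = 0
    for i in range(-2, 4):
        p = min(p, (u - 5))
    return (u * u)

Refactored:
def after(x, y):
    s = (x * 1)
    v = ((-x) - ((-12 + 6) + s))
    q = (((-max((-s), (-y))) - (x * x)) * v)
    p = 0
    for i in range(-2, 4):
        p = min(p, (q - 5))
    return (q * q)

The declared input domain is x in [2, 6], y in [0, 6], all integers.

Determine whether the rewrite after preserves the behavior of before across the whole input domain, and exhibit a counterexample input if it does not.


Equivalent — the differences include arithmetic usage differs, and statement counts differ, and min/max/abs usage differs, and local variable names differ, and constant usage differs, yet no declared input distinguishes the two.
Spot check at x=2, y=2 — before: s becomes 2; next u becomes -4; next p becomes 0; next at i=-2:; next p becomes -9; next at i=-1:; next p becomes -9; next at i=0:; next p becomes -9; next at i=1:; next p becomes -9; next at i=2:; next p becomes -9; next at i=3:; next p becomes -9; next final value 16. after: s becomes 2; next v becomes 2; next q becomes -4; next p becomes 0; next at i=-2:; next p becomes -9; next at i=-1:; next p becomes -9; next at i=0:; next p becomes -9; next at i=1:; next p becomes -9; next at i=2:; next p becomes -9; next at i=3:; next p becomes -9; next final value 16. Both give 16.
Checked all 35 inputs in the declared domain: the outputs agree on every one.
verdict: equivalent


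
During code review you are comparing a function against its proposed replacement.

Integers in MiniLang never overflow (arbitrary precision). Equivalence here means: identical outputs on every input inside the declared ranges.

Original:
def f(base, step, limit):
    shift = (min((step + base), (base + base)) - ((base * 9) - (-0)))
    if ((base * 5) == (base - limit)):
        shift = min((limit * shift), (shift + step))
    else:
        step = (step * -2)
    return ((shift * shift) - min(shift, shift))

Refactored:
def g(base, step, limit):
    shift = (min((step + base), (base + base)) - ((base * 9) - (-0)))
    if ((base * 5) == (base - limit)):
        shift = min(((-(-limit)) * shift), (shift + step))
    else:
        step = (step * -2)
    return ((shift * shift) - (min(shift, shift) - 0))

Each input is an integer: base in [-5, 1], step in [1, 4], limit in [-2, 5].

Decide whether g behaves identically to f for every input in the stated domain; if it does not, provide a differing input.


Comparing the listings, the differences include: constant usage differs; and arithmetic usage differs.
Tracing base=-2, step=3, limit=3: f: shift=14, then ((base * 5) == (base - limit)) is false, then step=-6, then returns 182 | g: shift=14, then ((base * 5) == (base - limit)) is false, then step=-6, then returns 182 — matching result 182.
Checked all 224 inputs in the declared domain: the outputs agree on every one.
verdict: equivalent


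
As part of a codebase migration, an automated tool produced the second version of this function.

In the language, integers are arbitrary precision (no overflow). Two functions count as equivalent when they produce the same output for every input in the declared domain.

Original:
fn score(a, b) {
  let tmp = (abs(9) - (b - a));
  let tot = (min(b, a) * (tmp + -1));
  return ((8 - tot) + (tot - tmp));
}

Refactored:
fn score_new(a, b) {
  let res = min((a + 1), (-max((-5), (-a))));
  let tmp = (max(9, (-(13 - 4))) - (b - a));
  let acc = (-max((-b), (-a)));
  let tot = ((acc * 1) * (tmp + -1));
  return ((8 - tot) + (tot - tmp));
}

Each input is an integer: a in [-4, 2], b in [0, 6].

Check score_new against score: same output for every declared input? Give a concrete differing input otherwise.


Differences: min/max/abs usage differs, and local variable names differ, and arithmetic usage differs, and constant usage differs, and statement counts differ — yet all 49 inputs agree.
verdict: equivalent


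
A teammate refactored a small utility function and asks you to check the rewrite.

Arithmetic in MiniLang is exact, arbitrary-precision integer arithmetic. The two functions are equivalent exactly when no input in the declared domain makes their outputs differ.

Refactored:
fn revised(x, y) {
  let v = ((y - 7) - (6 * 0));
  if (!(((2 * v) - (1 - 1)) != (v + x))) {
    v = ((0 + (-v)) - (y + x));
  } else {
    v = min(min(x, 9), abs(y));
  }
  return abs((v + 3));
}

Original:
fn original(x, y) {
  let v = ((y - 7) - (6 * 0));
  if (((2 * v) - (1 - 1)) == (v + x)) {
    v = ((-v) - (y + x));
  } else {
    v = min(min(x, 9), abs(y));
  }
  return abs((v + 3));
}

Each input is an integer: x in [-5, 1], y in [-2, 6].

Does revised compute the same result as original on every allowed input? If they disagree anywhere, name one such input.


Reading the diff, among the changes: arithmetic usage differs; also boolean connective usage differs; also comparison usage differs; also constant usage differs.
One worked example (x=-3, y=-1) — original: v = -8; (((2 * v) - (1 - 1)) == (v + x)) -> false; v = -3; return 0; revised: v = -8; (!(((2 * v) - (1 - 1)) != (v + x))) -> false; v = -3; return 0; agreement on 0.
Across all 63 domain points the two functions coincide.
verdict: equivalent
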